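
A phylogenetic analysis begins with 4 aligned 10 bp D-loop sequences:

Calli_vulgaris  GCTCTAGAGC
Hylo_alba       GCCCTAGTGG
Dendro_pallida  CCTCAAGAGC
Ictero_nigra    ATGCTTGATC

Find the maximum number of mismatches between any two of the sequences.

Pairwise Hamming distances:
  Calli_vulgaris vs Hylo_alba: 3
  Calli_vulgaris vs Dendro_pallida: 2
  Calli_vulgaris vs Ictero_nigra: 5
  Hylo_alba vs Dendro_pallida: 5
  Hylo_alba vs Ictero_nigra: 7
  Dendro_pallida vs Ictero_nigra: 6
The largest is 7, between Hylo_alba and Ictero_nigra.

7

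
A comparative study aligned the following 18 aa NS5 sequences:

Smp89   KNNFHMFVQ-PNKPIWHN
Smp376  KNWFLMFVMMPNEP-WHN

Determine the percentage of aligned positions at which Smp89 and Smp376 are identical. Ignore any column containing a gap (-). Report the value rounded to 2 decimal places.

75.00%

Excluding the 2 gap columns leaves 16 comparable sites.
The sequences differ at positions 3 (N/W), 5 (H/L), 9 (Q/M), 13 (K/E).
12 of the 16 comparable sites match, so the percent identity is 12/16 × 100 = 75.00%.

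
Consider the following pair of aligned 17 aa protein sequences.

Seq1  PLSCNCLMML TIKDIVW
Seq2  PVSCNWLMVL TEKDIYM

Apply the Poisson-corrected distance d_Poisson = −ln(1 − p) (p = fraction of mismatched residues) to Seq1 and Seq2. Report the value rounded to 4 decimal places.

0.4353

Mismatches occur at site 2 (L/V), site 6 (C/W), site 9 (M/V), site 12 (I/E), site 16 (V/Y), site 17 (W/M).
p = 6/17 = 0.352941.
d = −ln(1 − 0.352941) = −ln(0.647059) = 0.4353.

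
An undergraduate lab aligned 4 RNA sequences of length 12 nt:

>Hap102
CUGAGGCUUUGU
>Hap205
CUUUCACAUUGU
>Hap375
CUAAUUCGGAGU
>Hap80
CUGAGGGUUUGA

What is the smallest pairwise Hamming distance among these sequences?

Pairwise Hamming distances:
  Hap102 vs Hap205: 5
  Hap102 vs Hap375: 6
  Hap102 vs Hap80: 2
  Hap205 vs Hap375: 7
  Hap205 vs Hap80: 7
  Hap375 vs Hap80: 8
The smallest is 2, between Hap102 and Hap80.

2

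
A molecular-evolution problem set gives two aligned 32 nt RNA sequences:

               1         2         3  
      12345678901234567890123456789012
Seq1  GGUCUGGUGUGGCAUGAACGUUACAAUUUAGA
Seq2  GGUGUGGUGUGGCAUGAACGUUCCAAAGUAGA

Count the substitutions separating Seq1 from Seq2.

Mismatches occur at site 4 (C↔G), site 23 (A↔C), site 27 (U↔A), site 28 (U↔G).
That gives 4 mismatches out of 32 aligned sites, so the Hamming distance is 4.

4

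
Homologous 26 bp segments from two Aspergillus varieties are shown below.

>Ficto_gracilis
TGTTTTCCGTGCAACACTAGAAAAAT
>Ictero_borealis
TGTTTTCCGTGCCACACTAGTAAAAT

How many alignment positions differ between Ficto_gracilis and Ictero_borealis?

2

The sequences differ at positions 13 (A/C), 21 (A/T).
That gives 2 mismatches out of 26 aligned sites, so the Hamming distance is 2.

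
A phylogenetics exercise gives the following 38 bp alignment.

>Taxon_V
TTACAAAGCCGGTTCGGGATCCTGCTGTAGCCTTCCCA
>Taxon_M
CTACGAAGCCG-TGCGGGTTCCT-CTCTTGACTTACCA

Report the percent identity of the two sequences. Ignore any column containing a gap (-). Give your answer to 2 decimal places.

77.78%

Excluding the 2 gap columns leaves 36 comparable sites.
Mismatches occur at site 1 (T↔C), site 5 (A↔G), site 14 (T↔G), site 19 (A↔T), site 27 (G↔C), site 29 (A↔T), site 31 (C↔A), site 35 (C↔A).
28 of the 36 comparable sites match, so the percent identity is 28/36 × 100 = 77.78%.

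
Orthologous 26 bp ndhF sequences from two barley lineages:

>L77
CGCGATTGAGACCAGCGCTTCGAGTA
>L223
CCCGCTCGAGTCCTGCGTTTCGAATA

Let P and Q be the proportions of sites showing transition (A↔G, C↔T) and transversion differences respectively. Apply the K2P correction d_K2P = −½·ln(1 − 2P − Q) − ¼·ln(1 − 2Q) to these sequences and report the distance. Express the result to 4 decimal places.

Differing sites — 2:G/C (Tv); 5:A/C (Tv); 7:T/C (Ti); 11:A/T (Tv); 14:A/T (Tv); 18:C/T (Ti); 24:G/A (Ti).
Of the 7 differences, 3 transitions and 4 transversions over 26 sites: P = 3/26 = 0.115385, Q = 4/26 = 0.153846.
d = −0.5·ln(0.615384) − 0.25·ln(0.692308) = −0.5·(-0.485509) − 0.25·(-0.367724) = 0.3347.

0.3347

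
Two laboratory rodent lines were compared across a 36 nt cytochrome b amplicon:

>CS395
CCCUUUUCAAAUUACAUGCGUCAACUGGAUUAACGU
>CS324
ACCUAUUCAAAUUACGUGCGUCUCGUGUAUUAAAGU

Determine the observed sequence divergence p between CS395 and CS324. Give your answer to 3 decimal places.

Mismatches occur at site 1 (C↔A), site 5 (U↔A), site 16 (A↔G), site 23 (A↔U), site 24 (A↔C), site 25 (C↔G), site 28 (G↔U), site 34 (C↔A).
There are 8 differences over 36 sites, so p = 8/36 = 0.222.

0.222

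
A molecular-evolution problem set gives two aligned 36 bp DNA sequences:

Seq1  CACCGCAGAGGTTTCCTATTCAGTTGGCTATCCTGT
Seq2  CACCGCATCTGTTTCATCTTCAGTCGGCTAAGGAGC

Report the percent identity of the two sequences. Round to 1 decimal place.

69.4%

Differing sites — 8:G/T; 9:A/C; 10:G/T; 16:C/A; 18:A/C; 25:T/C; 31:T/A; 32:C/G; 33:C/G; 34:T/A; 36:T/C.
25 of the 36 sites match, so the percent identity is 25/36 × 100 = 69.4%.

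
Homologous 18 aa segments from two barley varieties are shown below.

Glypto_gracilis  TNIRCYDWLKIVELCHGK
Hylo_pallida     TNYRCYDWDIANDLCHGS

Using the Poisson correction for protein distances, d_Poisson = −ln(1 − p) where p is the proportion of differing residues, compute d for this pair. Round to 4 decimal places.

The sequences differ at positions 3 (I/Y), 9 (L/D), 10 (K/I), 11 (I/A), 12 (V/N), 13 (E/D), 18 (K/S).
p = 7/18 = 0.388889.
d = −ln(1 − 0.388889) = −ln(0.611111) = 0.4925.

0.4925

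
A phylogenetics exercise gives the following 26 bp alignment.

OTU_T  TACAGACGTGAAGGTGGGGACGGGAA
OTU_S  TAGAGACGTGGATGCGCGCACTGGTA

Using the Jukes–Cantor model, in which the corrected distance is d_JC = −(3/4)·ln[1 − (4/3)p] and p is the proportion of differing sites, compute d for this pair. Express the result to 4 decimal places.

Mismatches occur at site 3 (C/G), site 11 (A/G), site 13 (G/T), site 15 (T/C), site 17 (G/C), site 19 (G/C), site 22 (G/T), site 25 (A/T).
p = 8/26 = 0.307692.
d = −0.75 · ln(1 − (4/3)·0.307692) = −0.75 · ln(0.589744) = −0.75 · (-0.528067) = 0.3961.

0.3961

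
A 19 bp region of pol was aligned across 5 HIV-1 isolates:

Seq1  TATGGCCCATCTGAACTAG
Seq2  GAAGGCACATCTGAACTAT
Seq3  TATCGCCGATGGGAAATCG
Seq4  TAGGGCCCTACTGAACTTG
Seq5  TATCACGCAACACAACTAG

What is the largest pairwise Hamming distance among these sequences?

10

Pairwise Hamming distances:
  Seq1 vs Seq2: 4
  Seq1 vs Seq3: 6
  Seq1 vs Seq4: 4
  Seq1 vs Seq5: 6
  Seq2 vs Seq3: 10
  Seq2 vs Seq4: 7
  Seq2 vs Seq5: 9
  Seq3 vs Seq4: 9
  Seq3 vs Seq5: 9
  Seq4 vs Seq5: 8
The largest is 10, between Seq2 and Seq3.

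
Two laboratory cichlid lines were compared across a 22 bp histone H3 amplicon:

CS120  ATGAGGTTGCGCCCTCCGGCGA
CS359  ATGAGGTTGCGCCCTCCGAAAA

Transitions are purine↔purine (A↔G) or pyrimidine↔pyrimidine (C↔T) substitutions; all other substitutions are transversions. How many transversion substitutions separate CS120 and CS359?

1

Differing sites — 19:G/A (Ti); 20:C/A (Tv); 21:G/A (Ti).
Of the 3 differences, 2 transitions and 1 transversion, so the answer is 1.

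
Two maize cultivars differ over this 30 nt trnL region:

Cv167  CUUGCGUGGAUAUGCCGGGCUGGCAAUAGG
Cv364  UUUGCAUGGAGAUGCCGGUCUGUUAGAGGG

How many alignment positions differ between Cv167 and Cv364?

9

Mismatches occur at site 1 (C→U), site 6 (G→A), site 11 (U→G), site 19 (G→U), site 23 (G→U), site 24 (C→U), site 26 (A→G), site 27 (U→A), site 28 (A→G).
That gives 9 mismatches out of 30 aligned sites, so the Hamming distance is 9.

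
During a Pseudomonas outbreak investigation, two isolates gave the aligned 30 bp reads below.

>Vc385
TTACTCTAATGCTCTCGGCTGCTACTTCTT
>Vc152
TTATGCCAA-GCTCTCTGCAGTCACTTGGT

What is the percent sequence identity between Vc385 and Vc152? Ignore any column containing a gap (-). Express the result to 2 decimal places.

Excluding the 1 gap column leaves 29 comparable sites.
The sequences differ at positions 4 (C/T), 5 (T/G), 7 (T/C), 17 (G/T), 20 (T/A), 22 (C/T), 23 (T/C), 28 (C/G), 29 (T/G).
20 of the 29 comparable sites match, so the percent identity is 20/29 × 100 = 68.97%.

68.97%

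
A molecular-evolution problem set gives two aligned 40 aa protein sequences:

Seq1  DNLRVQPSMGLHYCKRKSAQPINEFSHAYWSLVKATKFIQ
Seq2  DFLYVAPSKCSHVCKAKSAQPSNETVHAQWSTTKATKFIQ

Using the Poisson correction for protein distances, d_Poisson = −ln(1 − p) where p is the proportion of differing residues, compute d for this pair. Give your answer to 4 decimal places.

0.4308

Mismatches occur at site 2 (N→F), site 4 (R→Y), site 6 (Q→A), site 9 (M→K), site 10 (G→C), site 11 (L→S), site 13 (Y→V), site 16 (R→A), site 22 (I→S), site 25 (F→T), site 26 (S→V), site 29 (Y→Q), site 32 (L→T), site 33 (V→T).
p = 14/40 = 0.350000.
d = −ln(1 − 0.350000) = −ln(0.650000) = 0.4308.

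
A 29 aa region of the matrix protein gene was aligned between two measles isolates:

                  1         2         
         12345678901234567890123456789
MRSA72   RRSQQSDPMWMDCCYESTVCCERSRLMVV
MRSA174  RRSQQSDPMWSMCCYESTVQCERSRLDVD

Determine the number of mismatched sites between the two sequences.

The sequences differ at positions 11 (M/S), 12 (D/M), 20 (C/Q), 27 (M/D), 29 (V/D).
That gives 5 mismatches out of 29 aligned sites, so the Hamming distance is 5.

5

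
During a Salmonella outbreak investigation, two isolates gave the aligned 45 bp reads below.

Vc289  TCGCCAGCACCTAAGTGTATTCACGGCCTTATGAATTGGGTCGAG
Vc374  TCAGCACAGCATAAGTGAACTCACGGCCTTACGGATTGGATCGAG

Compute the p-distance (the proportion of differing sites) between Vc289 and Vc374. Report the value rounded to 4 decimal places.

The sequences differ at positions 3 (G/A), 4 (C/G), 7 (G/C), 8 (C/A), 9 (A/G), 11 (C/A), 18 (T/A), 20 (T/C), 32 (T/C), 34 (A/G), 40 (G/A).
There are 11 differences over 45 sites, so p = 11/45 = 0.2444.

0.2444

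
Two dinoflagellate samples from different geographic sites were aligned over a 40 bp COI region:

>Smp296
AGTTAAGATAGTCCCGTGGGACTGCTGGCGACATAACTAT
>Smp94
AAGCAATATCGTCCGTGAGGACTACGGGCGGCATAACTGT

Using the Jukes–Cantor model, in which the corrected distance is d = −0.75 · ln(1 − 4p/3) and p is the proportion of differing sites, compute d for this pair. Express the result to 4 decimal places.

The sequences differ at positions 2 (G/A), 3 (T/G), 4 (T/C), 7 (G/T), 10 (A/C), 15 (C/G), 16 (G/T), 17 (T/G), 18 (G/A), 24 (G/A), 26 (T/G), 31 (A/G), 39 (A/G).
p = 13/40 = 0.325000.
d = −0.75 · ln(1 − (4/3)·0.325000) = −0.75 · ln(0.566667) = −0.75 · (-0.567983) = 0.4260.

0.4260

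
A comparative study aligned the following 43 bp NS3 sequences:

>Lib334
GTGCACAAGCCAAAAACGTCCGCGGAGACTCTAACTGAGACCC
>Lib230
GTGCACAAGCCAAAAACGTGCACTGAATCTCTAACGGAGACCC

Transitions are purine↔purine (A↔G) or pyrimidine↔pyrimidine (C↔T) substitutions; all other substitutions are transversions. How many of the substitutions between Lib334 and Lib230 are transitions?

2

Mismatches occur at site 20 (C→G, transversion), site 22 (G→A, transition), site 24 (G→T, transversion), site 27 (G→A, transition), site 28 (A→T, transversion), site 36 (T→G, transversion).
Of the 6 differences, 2 transitions and 4 transversions, so the answer is 2.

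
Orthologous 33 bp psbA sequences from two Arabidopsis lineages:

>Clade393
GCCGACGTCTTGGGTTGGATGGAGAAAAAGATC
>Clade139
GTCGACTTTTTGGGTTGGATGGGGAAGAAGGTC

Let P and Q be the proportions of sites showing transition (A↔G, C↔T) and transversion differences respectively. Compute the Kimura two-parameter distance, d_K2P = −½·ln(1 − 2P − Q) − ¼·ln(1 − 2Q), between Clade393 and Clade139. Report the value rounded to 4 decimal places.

0.2184

Mismatches occur at site 2 (C/T, transition), site 7 (G/T, transversion), site 9 (C/T, transition), site 23 (A/G, transition), site 27 (A/G, transition), site 31 (A/G, transition).
Of the 6 differences, 5 transitions and 1 transversion over 33 sites: P = 5/33 = 0.151515, Q = 1/33 = 0.030303.
d = −0.5·ln(0.666667) − 0.25·ln(0.939394) = −0.5·(-0.405465) − 0.25·(-0.062520) = 0.2184.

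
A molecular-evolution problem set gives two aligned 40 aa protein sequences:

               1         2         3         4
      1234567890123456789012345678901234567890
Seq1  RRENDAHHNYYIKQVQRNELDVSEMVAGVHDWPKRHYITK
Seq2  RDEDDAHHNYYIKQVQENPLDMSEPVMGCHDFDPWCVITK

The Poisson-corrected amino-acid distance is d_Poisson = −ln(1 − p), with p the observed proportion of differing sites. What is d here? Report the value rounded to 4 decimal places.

0.4308

The sequences differ at positions 2 (R/D), 4 (N/D), 17 (R/E), 19 (E/P), 22 (V/M), 25 (M/P), 27 (A/M), 29 (V/C), 32 (W/F), 33 (P/D), 34 (K/P), 35 (R/W), 36 (H/C), 37 (Y/V).
p = 14/40 = 0.350000.
d = −ln(1 − 0.350000) = −ln(0.650000) = 0.4308.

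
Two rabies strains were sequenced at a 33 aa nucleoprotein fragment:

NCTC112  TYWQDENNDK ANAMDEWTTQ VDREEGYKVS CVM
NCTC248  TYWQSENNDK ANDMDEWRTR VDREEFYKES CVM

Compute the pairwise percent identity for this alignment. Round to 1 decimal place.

The sequences differ at positions 5 (D/S), 13 (A/D), 18 (T/R), 20 (Q/R), 26 (G/F), 29 (V/E).
27 of the 33 sites match, so the percent identity is 27/33 × 100 = 81.8%.

81.8%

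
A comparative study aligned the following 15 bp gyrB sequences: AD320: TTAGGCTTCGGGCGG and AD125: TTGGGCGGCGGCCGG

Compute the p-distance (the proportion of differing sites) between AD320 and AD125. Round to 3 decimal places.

Differing sites — 3:A/G; 7:T/G; 8:T/G; 12:G/C.
There are 4 differences over 15 sites, so p = 4/15 = 0.267.

0.267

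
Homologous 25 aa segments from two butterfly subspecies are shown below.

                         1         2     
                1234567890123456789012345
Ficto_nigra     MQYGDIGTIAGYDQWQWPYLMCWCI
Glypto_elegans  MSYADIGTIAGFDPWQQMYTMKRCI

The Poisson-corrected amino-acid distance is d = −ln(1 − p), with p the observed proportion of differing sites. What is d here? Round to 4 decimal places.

Mismatches occur at site 2 (Q/S), site 4 (G/A), site 12 (Y/F), site 14 (Q/P), site 17 (W/Q), site 18 (P/M), site 20 (L/T), site 22 (C/K), site 23 (W/R).
p = 9/25 = 0.360000.
d = −ln(1 − 0.360000) = −ln(0.640000) = 0.4463.

0.4463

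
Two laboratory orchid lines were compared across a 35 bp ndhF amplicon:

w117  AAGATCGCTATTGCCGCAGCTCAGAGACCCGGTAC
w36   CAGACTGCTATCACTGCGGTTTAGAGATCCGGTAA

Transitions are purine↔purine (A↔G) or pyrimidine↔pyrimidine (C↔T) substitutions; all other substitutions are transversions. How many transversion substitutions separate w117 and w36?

Mismatches occur at site 1 (A↔C, transversion), site 5 (T↔C, transition), site 6 (C↔T, transition), site 12 (T↔C, transition), site 13 (G↔A, transition), site 15 (C↔T, transition), site 18 (A↔G, transition), site 20 (C↔T, transition), site 22 (C↔T, transition), site 28 (C↔T, transition), site 35 (C↔A, transversion).
Of the 11 differences, 9 transitions and 2 transversions, so the answer is 2.

2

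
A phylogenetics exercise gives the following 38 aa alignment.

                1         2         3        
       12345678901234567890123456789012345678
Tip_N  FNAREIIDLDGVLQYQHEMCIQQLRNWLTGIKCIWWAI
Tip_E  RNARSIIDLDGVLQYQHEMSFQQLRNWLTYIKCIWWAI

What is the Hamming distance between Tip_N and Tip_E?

The sequences differ at positions 1 (F/R), 5 (E/S), 20 (C/S), 21 (I/F), 30 (G/Y).
That gives 5 mismatches out of 38 aligned sites, so the Hamming distance is 5.

5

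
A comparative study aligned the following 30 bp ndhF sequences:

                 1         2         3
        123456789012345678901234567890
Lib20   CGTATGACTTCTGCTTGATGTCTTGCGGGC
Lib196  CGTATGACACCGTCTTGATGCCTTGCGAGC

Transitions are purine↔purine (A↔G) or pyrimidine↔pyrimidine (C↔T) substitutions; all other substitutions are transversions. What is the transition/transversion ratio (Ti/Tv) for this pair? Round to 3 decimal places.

1.000

Mismatches occur at site 9 (T/A, transversion), site 10 (T/C, transition), site 12 (T/G, transversion), site 13 (G/T, transversion), site 21 (T/C, transition), site 28 (G/A, transition).
Of the 6 differences, 3 transitions and 3 transversions, so Ti/Tv = 3/3 = 1.000.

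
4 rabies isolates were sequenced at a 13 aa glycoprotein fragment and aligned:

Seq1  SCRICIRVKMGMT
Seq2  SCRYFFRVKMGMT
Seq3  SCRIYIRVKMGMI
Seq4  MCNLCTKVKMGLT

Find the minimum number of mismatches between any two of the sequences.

2

Pairwise Hamming distances:
  Seq1 vs Seq2: 3
  Seq1 vs Seq3: 2
  Seq1 vs Seq4: 6
  Seq2 vs Seq3: 4
  Seq2 vs Seq4: 7
  Seq3 vs Seq4: 8
The smallest is 2, between Seq1 and Seq3.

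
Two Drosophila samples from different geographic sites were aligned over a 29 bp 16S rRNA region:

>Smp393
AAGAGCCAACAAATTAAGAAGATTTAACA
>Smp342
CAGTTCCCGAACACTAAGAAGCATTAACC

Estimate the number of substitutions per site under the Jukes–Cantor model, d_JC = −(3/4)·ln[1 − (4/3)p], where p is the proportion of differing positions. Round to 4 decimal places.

Mismatches occur at site 1 (A→C), site 4 (A→T), site 5 (G→T), site 8 (A→C), site 9 (A→G), site 10 (C→A), site 12 (A→C), site 14 (T→C), site 22 (A→C), site 23 (T→A), site 29 (A→C).
p = 11/29 = 0.379310.
d = −0.75 · ln(1 − (4/3)·0.379310) = −0.75 · ln(0.494253) = −0.75 · (-0.704708) = 0.5285.

0.5285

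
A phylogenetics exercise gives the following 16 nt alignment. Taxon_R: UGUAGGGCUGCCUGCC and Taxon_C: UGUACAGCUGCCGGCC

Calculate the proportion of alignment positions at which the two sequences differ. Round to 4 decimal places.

The sequences differ at positions 5 (G/C), 6 (G/A), 13 (U/G).
There are 3 differences over 16 sites, so p = 3/16 = 0.1875.

0.1875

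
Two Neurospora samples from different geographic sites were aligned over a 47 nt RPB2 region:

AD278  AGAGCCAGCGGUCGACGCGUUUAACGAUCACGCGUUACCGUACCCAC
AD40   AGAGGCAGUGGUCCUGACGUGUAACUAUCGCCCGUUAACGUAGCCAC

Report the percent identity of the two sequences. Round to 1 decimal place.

Mismatches occur at site 5 (C↔G), site 9 (C↔U), site 14 (G↔C), site 15 (A↔U), site 16 (C↔G), site 17 (G↔A), site 21 (U↔G), site 26 (G↔U), site 30 (A↔G), site 32 (G↔C), site 38 (C↔A), site 43 (C↔G).
35 of the 47 sites match, so the percent identity is 35/47 × 100 = 74.5%.

74.5%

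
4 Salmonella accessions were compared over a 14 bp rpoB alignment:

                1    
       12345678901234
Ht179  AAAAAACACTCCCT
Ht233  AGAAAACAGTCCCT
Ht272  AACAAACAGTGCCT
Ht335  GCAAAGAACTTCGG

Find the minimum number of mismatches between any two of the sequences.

2

Pairwise Hamming distances:
  Ht179 vs Ht233: 2
  Ht179 vs Ht272: 3
  Ht179 vs Ht335: 7
  Ht233 vs Ht272: 3
  Ht233 vs Ht335: 8
  Ht272 vs Ht335: 9
The smallest is 2, between Ht179 and Ht233.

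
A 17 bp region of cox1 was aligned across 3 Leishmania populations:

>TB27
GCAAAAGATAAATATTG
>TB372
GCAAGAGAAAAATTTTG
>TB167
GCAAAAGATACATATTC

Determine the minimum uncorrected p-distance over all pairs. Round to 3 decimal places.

Pairwise Hamming distances:
  TB27 vs TB372: 3
  TB27 vs TB167: 2
  TB372 vs TB167: 5
The smallest is 2 mismatches, between TB27 and TB167; p = 2/17 = 0.118.

0.118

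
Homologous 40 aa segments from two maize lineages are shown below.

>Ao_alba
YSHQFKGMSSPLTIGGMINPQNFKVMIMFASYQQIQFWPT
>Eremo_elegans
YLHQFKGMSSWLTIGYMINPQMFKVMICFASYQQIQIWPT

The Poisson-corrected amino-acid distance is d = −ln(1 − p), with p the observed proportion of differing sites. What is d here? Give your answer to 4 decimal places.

The sequences differ at positions 2 (S/L), 11 (P/W), 16 (G/Y), 22 (N/M), 28 (M/C), 37 (F/I).
p = 6/40 = 0.150000.
d = −ln(1 − 0.150000) = −ln(0.850000) = 0.1625.

0.1625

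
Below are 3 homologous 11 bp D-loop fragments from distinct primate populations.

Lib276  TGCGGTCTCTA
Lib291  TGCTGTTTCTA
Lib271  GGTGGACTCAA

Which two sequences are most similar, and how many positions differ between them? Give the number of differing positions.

2

Pairwise Hamming distances:
  Lib276 vs Lib291: 2
  Lib276 vs Lib271: 4
  Lib291 vs Lib271: 6
The smallest is 2, between Lib276 and Lib291.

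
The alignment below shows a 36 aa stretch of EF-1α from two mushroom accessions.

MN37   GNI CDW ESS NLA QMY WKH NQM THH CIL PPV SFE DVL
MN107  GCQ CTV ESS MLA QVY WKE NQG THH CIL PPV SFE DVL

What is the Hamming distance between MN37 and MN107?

8

Mismatches occur at site 2 (N↔C), site 3 (I↔Q), site 5 (D↔T), site 6 (W↔V), site 10 (N↔M), site 14 (M↔V), site 18 (H↔E), site 21 (M↔G).
That gives 8 mismatches out of 36 aligned sites, so the Hamming distance is 8.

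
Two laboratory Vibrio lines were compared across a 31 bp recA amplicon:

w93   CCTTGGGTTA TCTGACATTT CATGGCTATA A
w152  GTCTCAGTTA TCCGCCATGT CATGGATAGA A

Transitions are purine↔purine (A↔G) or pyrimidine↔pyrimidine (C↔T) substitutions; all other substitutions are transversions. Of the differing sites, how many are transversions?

6

Differing sites — 1:C/G (Tv); 2:C/T (Ti); 3:T/C (Ti); 5:G/C (Tv); 6:G/A (Ti); 13:T/C (Ti); 15:A/C (Tv); 19:T/G (Tv); 26:C/A (Tv); 29:T/G (Tv).
Of the 10 differences, 4 transitions and 6 transversions, so the answer is 6.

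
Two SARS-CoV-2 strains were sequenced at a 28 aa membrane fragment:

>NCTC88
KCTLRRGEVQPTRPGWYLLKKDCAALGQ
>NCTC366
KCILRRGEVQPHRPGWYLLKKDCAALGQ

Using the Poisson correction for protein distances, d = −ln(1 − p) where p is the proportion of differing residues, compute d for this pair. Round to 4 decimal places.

0.0741

The sequences differ at positions 3 (T/I), 12 (T/H).
p = 2/28 = 0.071429.
d = −ln(1 − 0.071429) = −ln(0.928571) = 0.0741.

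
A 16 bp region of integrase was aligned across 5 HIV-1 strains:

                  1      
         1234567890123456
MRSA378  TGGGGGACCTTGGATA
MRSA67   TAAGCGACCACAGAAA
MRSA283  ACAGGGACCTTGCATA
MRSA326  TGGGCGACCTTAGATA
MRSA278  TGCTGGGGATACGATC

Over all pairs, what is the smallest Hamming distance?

Pairwise Hamming distances:
  MRSA378 vs MRSA67: 7
  MRSA378 vs MRSA283: 4
  MRSA378 vs MRSA326: 2
  MRSA378 vs MRSA278: 8
  MRSA67 vs MRSA283: 8
  MRSA67 vs MRSA326: 5
  MRSA67 vs MRSA278: 12
  MRSA283 vs MRSA326: 6
  MRSA283 vs MRSA278: 11
  MRSA326 vs MRSA278: 9
The smallest is 2, between MRSA378 and MRSA326.

2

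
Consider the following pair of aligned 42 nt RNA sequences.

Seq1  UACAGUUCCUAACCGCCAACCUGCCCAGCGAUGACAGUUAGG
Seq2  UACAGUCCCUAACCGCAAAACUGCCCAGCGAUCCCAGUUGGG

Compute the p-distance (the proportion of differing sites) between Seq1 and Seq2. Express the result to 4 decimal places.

0.1429

Mismatches occur at site 7 (U→C), site 17 (C→A), site 20 (C→A), site 33 (G→C), site 34 (A→C), site 40 (A→G).
There are 6 differences over 42 sites, so p = 6/42 = 0.1429.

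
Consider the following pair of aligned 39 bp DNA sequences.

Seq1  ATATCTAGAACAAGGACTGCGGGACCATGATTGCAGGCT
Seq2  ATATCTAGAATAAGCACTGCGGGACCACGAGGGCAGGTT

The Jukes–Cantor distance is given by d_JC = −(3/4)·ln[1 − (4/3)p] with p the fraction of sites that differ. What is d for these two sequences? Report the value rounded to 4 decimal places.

0.1722

Mismatches occur at site 11 (C→T), site 15 (G→C), site 28 (T→C), site 31 (T→G), site 32 (T→G), site 38 (C→T).
p = 6/39 = 0.153846.
d = −0.75 · ln(1 − (4/3)·0.153846) = −0.75 · ln(0.794872) = −0.75 · (-0.229574) = 0.1722.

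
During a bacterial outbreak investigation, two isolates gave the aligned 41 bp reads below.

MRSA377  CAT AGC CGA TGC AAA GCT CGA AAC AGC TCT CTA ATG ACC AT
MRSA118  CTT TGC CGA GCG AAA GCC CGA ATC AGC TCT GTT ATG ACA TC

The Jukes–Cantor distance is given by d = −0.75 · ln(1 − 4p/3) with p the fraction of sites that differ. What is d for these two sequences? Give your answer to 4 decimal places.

0.3710

Differing sites — 2:A/T; 4:A/T; 10:T/G; 11:G/C; 12:C/G; 18:T/C; 23:A/T; 31:C/G; 33:A/T; 39:C/A; 40:A/T; 41:T/C.
p = 12/41 = 0.292683.
d = −0.75 · ln(1 − (4/3)·0.292683) = −0.75 · ln(0.609756) = −0.75 · (-0.494696) = 0.3710.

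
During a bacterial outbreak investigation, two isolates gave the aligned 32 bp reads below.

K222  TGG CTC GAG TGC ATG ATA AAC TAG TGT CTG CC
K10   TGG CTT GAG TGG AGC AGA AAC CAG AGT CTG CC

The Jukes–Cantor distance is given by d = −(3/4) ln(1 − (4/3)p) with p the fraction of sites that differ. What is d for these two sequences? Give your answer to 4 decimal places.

0.2586

Mismatches occur at site 6 (C↔T), site 12 (C↔G), site 14 (T↔G), site 15 (G↔C), site 17 (T↔G), site 22 (T↔C), site 25 (T↔A).
p = 7/32 = 0.218750.
d = −0.75 · ln(1 − (4/3)·0.218750) = −0.75 · ln(0.708333) = −0.75 · (-0.344841) = 0.2586.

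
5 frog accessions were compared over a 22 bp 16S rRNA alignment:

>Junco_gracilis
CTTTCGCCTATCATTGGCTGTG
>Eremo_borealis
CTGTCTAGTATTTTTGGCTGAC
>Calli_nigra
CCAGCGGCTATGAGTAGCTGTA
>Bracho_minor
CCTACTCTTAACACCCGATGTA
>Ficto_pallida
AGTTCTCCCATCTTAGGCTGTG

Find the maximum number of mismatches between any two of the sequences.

Pairwise Hamming distances:
  Junco_gracilis vs Eremo_borealis: 8
  Junco_gracilis vs Calli_nigra: 8
  Junco_gracilis vs Bracho_minor: 10
  Junco_gracilis vs Ficto_pallida: 6
  Eremo_borealis vs Calli_nigra: 12
  Eremo_borealis vs Bracho_minor: 14
  Eremo_borealis vs Ficto_pallida: 10
  Calli_nigra vs Bracho_minor: 11
  Calli_nigra vs Ficto_pallida: 13
  Bracho_minor vs Ficto_pallida: 12
The largest is 14, between Eremo_borealis and Bracho_minor.

14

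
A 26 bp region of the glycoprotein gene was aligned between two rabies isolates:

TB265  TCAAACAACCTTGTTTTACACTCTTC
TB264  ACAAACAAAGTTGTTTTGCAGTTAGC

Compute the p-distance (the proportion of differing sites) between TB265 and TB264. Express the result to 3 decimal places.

0.308

Differing sites — 1:T/A; 9:C/A; 10:C/G; 18:A/G; 21:C/G; 23:C/T; 24:T/A; 25:T/G.
There are 8 differences over 26 sites, so p = 8/26 = 0.308.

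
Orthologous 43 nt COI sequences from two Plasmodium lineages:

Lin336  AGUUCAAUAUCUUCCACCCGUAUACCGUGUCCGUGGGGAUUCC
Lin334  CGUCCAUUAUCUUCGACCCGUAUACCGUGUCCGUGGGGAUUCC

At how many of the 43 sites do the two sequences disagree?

Mismatches occur at site 1 (A/C), site 4 (U/C), site 7 (A/U), site 15 (C/G).
That gives 4 mismatches out of 43 aligned sites, so the Hamming distance is 4.

4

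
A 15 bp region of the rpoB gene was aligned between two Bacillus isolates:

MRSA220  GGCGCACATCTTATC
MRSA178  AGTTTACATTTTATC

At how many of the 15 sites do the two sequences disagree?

5

The sequences differ at positions 1 (G/A), 3 (C/T), 4 (G/T), 5 (C/T), 10 (C/T).
That gives 5 mismatches out of 15 aligned sites, so the Hamming distance is 5.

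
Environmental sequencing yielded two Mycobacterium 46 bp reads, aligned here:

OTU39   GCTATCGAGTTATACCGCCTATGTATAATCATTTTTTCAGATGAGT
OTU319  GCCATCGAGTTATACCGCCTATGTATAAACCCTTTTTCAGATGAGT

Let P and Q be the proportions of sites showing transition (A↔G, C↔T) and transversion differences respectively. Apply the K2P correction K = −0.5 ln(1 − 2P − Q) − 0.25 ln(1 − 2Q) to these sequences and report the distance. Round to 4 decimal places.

0.0926

Differing sites — 3:T/C (Ti); 29:T/A (Tv); 31:A/C (Tv); 32:T/C (Ti).
Of the 4 differences, 2 transitions and 2 transversions over 46 sites: P = 2/46 = 0.043478, Q = 2/46 = 0.043478.
d = −0.5·ln(0.869566) − 0.25·ln(0.913044) = −0.5·(-0.139761) − 0.25·(-0.090971) = 0.0926.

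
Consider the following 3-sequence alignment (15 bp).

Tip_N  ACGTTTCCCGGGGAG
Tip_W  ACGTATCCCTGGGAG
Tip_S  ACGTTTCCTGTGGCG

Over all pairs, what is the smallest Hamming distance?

Pairwise Hamming distances:
  Tip_N vs Tip_W: 2
  Tip_N vs Tip_S: 3
  Tip_W vs Tip_S: 5
The smallest is 2, between Tip_N and Tip_W.

2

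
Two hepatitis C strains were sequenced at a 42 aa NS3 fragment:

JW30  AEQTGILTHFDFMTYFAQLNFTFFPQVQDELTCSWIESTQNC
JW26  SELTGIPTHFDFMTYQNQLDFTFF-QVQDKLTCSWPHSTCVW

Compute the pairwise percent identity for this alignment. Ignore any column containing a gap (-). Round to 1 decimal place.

70.7%

Excluding the 1 gap column leaves 41 comparable sites.
Differing sites — 1:A/S; 3:Q/L; 7:L/P; 16:F/Q; 17:A/N; 20:N/D; 30:E/K; 36:I/P; 37:E/H; 40:Q/C; 41:N/V; 42:C/W.
29 of the 41 comparable sites match, so the percent identity is 29/41 × 100 = 70.7%.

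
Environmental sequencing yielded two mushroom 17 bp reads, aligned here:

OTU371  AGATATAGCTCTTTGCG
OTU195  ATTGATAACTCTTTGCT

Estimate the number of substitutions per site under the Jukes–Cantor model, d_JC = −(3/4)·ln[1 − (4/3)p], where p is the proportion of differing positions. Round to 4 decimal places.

The sequences differ at positions 2 (G/T), 3 (A/T), 4 (T/G), 8 (G/A), 17 (G/T).
p = 5/17 = 0.294118.
d = −0.75 · ln(1 − (4/3)·0.294118) = −0.75 · ln(0.607843) = −0.75 · (-0.497839) = 0.3734.

0.3734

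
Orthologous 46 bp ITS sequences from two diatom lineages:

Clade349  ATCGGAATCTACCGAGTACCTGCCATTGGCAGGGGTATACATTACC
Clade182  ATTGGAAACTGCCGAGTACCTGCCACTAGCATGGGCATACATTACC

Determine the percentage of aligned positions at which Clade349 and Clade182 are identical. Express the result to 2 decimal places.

Mismatches occur at site 3 (C→T), site 8 (T→A), site 11 (A→G), site 26 (T→C), site 28 (G→A), site 32 (G→T), site 36 (T→C).
39 of the 46 sites match, so the percent identity is 39/46 × 100 = 84.78%.

84.78%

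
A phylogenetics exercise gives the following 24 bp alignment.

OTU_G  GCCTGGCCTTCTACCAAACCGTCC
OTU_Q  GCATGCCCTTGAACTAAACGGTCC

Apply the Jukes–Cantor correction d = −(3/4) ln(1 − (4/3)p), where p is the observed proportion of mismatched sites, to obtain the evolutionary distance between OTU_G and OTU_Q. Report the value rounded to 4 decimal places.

Differing sites — 3:C/A; 6:G/C; 11:C/G; 12:T/A; 15:C/T; 20:C/G.
p = 6/24 = 0.250000.
d = −0.75 · ln(1 − (4/3)·0.250000) = −0.75 · ln(0.666667) = −0.75 · (-0.405465) = 0.3041.

0.3041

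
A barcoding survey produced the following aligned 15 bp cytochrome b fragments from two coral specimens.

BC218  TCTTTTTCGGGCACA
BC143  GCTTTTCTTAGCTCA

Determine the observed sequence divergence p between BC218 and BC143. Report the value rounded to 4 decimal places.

0.4000

Mismatches occur at site 1 (T/G), site 7 (T/C), site 8 (C/T), site 9 (G/T), site 10 (G/A), site 13 (A/T).
There are 6 differences over 15 sites, so p = 6/15 = 0.4000.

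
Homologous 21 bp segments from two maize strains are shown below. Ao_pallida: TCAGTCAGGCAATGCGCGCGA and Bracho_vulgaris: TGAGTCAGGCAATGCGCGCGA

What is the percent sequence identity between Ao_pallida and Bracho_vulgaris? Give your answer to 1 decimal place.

95.2%

The sequences differ at position 2 (C/G).
20 of the 21 sites match, so the percent identity is 20/21 × 100 = 95.2%.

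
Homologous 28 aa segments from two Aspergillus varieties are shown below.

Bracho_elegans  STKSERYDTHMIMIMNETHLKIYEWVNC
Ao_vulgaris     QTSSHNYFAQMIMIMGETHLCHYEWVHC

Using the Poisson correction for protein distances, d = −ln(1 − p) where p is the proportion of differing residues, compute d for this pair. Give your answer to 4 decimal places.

Differing sites — 1:S/Q; 3:K/S; 5:E/H; 6:R/N; 8:D/F; 9:T/A; 10:H/Q; 16:N/G; 21:K/C; 22:I/H; 27:N/H.
p = 11/28 = 0.392857.
d = −ln(1 − 0.392857) = −ln(0.607143) = 0.4990.

0.4990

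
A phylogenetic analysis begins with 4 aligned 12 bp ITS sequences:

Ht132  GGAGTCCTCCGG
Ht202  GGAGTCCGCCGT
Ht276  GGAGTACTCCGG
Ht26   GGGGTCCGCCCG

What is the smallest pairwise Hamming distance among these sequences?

1

Pairwise Hamming distances:
  Ht132 vs Ht202: 2
  Ht132 vs Ht276: 1
  Ht132 vs Ht26: 3
  Ht202 vs Ht276: 3
  Ht202 vs Ht26: 3
  Ht276 vs Ht26: 4
The smallest is 1, between Ht132 and Ht276.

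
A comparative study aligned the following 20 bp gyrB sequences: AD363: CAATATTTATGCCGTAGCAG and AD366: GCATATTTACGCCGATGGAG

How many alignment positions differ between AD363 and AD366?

6

The sequences differ at positions 1 (C/G), 2 (A/C), 10 (T/C), 15 (T/A), 16 (A/T), 18 (C/G).
That gives 6 mismatches out of 20 aligned sites, so the Hamming distance is 6.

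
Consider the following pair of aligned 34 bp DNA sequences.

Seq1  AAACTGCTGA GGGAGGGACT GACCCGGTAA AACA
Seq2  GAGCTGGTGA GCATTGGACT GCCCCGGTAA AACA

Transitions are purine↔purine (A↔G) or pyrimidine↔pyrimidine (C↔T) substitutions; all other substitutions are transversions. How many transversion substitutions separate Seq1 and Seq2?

The sequences differ at positions 1 (A/G, transition), 3 (A/G, transition), 7 (C/G, transversion), 12 (G/C, transversion), 13 (G/A, transition), 14 (A/T, transversion), 15 (G/T, transversion), 22 (A/C, transversion).
Of the 8 differences, 3 transitions and 5 transversions, so the answer is 5.

5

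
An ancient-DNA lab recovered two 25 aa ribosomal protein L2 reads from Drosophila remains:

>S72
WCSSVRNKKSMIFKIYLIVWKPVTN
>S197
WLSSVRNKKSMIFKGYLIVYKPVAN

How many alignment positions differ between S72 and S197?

4

The sequences differ at positions 2 (C/L), 15 (I/G), 20 (W/Y), 24 (T/A).
That gives 4 mismatches out of 25 aligned sites, so the Hamming distance is 4.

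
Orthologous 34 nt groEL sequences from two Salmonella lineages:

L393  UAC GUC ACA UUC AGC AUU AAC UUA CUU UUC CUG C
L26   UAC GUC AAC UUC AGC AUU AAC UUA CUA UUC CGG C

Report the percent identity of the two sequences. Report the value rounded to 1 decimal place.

The sequences differ at positions 8 (C/A), 9 (A/C), 27 (U/A), 32 (U/G).
30 of the 34 sites match, so the percent identity is 30/34 × 100 = 88.2%.

88.2%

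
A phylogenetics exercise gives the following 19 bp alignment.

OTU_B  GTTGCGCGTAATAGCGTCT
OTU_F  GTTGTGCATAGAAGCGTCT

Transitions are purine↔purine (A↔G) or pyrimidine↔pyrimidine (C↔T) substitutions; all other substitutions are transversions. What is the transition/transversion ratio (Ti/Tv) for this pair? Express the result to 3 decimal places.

3.000

The sequences differ at positions 5 (C/T, transition), 8 (G/A, transition), 11 (A/G, transition), 12 (T/A, transversion).
Of the 4 differences, 3 transitions and 1 transversion, so Ti/Tv = 3/1 = 3.000.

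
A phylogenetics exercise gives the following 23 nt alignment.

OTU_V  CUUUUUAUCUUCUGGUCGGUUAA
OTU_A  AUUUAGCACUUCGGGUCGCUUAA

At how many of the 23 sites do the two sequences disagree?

7

The sequences differ at positions 1 (C/A), 5 (U/A), 6 (U/G), 7 (A/C), 8 (U/A), 13 (U/G), 19 (G/C).
That gives 7 mismatches out of 23 aligned sites, so the Hamming distance is 7.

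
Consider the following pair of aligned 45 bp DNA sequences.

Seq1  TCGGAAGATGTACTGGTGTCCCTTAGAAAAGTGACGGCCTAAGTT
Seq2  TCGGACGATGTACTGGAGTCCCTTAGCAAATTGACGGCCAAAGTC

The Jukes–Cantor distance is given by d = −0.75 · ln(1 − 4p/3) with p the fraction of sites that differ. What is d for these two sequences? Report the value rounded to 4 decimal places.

0.1468

Differing sites — 6:A/C; 17:T/A; 27:A/C; 31:G/T; 40:T/A; 45:T/C.
p = 6/45 = 0.133333.
d = −0.75 · ln(1 − (4/3)·0.133333) = −0.75 · ln(0.822223) = −0.75 · (-0.195744) = 0.1468.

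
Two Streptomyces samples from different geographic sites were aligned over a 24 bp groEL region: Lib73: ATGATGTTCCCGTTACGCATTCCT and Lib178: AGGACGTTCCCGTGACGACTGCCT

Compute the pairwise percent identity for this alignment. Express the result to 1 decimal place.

Mismatches occur at site 2 (T↔G), site 5 (T↔C), site 14 (T↔G), site 18 (C↔A), site 19 (A↔C), site 21 (T↔G).
18 of the 24 sites match, so the percent identity is 18/24 × 100 = 75.0%.

75.0%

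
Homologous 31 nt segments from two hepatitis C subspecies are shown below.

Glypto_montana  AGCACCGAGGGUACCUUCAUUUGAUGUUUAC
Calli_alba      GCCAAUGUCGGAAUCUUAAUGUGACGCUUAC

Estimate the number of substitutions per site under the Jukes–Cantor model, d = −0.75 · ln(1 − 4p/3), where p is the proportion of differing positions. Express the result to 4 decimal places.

Mismatches occur at site 1 (A↔G), site 2 (G↔C), site 5 (C↔A), site 6 (C↔U), site 8 (A↔U), site 9 (G↔C), site 12 (U↔A), site 14 (C↔U), site 18 (C↔A), site 21 (U↔G), site 25 (U↔C), site 27 (U↔C).
p = 12/31 = 0.387097.
d = −0.75 · ln(1 − (4/3)·0.387097) = −0.75 · ln(0.483871) = −0.75 · (-0.725937) = 0.5445.

0.5445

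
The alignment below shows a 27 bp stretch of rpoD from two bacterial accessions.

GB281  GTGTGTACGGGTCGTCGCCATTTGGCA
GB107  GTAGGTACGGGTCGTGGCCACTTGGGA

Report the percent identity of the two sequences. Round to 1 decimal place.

81.5%

The sequences differ at positions 3 (G/A), 4 (T/G), 16 (C/G), 21 (T/C), 26 (C/G).
22 of the 27 sites match, so the percent identity is 22/27 × 100 = 81.5%.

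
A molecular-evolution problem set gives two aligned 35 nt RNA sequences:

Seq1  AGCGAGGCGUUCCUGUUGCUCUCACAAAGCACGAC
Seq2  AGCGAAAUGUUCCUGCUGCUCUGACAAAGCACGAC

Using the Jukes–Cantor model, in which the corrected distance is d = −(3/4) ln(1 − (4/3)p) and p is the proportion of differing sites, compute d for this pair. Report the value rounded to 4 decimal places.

The sequences differ at positions 6 (G/A), 7 (G/A), 8 (C/U), 16 (U/C), 23 (C/G).
p = 5/35 = 0.142857.
d = −0.75 · ln(1 − (4/3)·0.142857) = −0.75 · ln(0.809524) = −0.75 · (-0.211309) = 0.1585.

0.1585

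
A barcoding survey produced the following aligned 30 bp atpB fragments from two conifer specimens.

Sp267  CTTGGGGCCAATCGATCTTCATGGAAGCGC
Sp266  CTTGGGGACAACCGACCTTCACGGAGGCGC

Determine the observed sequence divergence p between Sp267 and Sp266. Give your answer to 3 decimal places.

0.167

Differing sites — 8:C/A; 12:T/C; 16:T/C; 22:T/C; 26:A/G.
There are 5 differences over 30 sites, so p = 5/30 = 0.167.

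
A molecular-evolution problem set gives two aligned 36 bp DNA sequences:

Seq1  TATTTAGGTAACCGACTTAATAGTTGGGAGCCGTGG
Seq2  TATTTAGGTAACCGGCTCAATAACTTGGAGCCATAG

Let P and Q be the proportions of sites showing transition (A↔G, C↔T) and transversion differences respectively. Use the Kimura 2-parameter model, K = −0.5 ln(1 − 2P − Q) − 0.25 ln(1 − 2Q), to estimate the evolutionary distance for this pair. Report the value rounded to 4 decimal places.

Mismatches occur at site 15 (A→G, transition), site 18 (T→C, transition), site 23 (G→A, transition), site 24 (T→C, transition), site 26 (G→T, transversion), site 33 (G→A, transition), site 35 (G→A, transition).
Of the 7 differences, 6 transitions and 1 transversion over 36 sites: P = 6/36 = 0.166667, Q = 1/36 = 0.027778.
d = −0.5·ln(0.638888) − 0.25·ln(0.944444) = −0.5·(-0.448026) − 0.25·(-0.057159) = 0.2383.

0.2383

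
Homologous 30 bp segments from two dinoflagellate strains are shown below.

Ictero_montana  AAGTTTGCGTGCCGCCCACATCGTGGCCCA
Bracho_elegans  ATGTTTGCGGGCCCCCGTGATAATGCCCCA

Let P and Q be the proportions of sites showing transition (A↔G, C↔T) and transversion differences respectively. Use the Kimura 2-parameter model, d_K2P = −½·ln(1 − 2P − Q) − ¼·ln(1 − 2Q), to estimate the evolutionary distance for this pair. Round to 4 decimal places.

Mismatches occur at site 2 (A↔T, transversion), site 10 (T↔G, transversion), site 14 (G↔C, transversion), site 17 (C↔G, transversion), site 18 (A↔T, transversion), site 19 (C↔G, transversion), site 22 (C↔A, transversion), site 23 (G↔A, transition), site 26 (G↔C, transversion).
Of the 9 differences, 1 transition and 8 transversions over 30 sites: P = 1/30 = 0.033333, Q = 8/30 = 0.266667.
d = −0.5·ln(0.666667) − 0.25·ln(0.466666) = −0.5·(-0.405465) − 0.25·(-0.762141) = 0.3933.

0.3933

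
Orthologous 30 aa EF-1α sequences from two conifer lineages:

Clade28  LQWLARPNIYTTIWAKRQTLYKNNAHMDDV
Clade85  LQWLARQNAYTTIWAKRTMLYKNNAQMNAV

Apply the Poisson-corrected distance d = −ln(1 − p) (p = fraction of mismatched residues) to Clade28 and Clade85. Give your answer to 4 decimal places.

Differing sites — 7:P/Q; 9:I/A; 18:Q/T; 19:T/M; 26:H/Q; 28:D/N; 29:D/A.
p = 7/30 = 0.233333.
d = −ln(1 − 0.233333) = −ln(0.766667) = 0.2657.

0.2657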